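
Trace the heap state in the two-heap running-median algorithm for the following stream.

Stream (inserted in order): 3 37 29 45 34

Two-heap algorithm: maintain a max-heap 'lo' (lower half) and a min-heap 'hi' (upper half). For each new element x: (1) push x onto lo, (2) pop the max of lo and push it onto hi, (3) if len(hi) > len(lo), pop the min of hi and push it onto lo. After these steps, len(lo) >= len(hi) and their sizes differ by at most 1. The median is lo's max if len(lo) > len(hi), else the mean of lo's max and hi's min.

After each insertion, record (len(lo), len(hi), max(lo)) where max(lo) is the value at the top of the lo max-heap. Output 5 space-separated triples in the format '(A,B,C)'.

Step 1: insert 3 -> lo=[3] hi=[] -> (len(lo)=1, len(hi)=0, max(lo)=3)
Step 2: insert 37 -> lo=[3] hi=[37] -> (len(lo)=1, len(hi)=1, max(lo)=3)
Step 3: insert 29 -> lo=[3, 29] hi=[37] -> (len(lo)=2, len(hi)=1, max(lo)=29)
Step 4: insert 45 -> lo=[3, 29] hi=[37, 45] -> (len(lo)=2, len(hi)=2, max(lo)=29)
Step 5: insert 34 -> lo=[3, 29, 34] hi=[37, 45] -> (len(lo)=3, len(hi)=2, max(lo)=34)

Answer: (1,0,3) (1,1,3) (2,1,29) (2,2,29) (3,2,34)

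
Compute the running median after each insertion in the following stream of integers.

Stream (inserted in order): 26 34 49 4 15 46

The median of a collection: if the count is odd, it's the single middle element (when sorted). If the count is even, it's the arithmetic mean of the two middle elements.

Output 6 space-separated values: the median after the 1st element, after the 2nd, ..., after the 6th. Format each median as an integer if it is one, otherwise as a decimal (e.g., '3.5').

Answer: 26 30 34 30 26 30

Derivation:
Step 1: insert 26 -> lo=[26] (size 1, max 26) hi=[] (size 0) -> median=26
Step 2: insert 34 -> lo=[26] (size 1, max 26) hi=[34] (size 1, min 34) -> median=30
Step 3: insert 49 -> lo=[26, 34] (size 2, max 34) hi=[49] (size 1, min 49) -> median=34
Step 4: insert 4 -> lo=[4, 26] (size 2, max 26) hi=[34, 49] (size 2, min 34) -> median=30
Step 5: insert 15 -> lo=[4, 15, 26] (size 3, max 26) hi=[34, 49] (size 2, min 34) -> median=26
Step 6: insert 46 -> lo=[4, 15, 26] (size 3, max 26) hi=[34, 46, 49] (size 3, min 34) -> median=30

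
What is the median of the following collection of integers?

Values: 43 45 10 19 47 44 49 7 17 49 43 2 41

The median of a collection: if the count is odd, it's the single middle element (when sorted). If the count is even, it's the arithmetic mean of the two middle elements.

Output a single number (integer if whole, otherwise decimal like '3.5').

Step 1: insert 43 -> lo=[43] (size 1, max 43) hi=[] (size 0) -> median=43
Step 2: insert 45 -> lo=[43] (size 1, max 43) hi=[45] (size 1, min 45) -> median=44
Step 3: insert 10 -> lo=[10, 43] (size 2, max 43) hi=[45] (size 1, min 45) -> median=43
Step 4: insert 19 -> lo=[10, 19] (size 2, max 19) hi=[43, 45] (size 2, min 43) -> median=31
Step 5: insert 47 -> lo=[10, 19, 43] (size 3, max 43) hi=[45, 47] (size 2, min 45) -> median=43
Step 6: insert 44 -> lo=[10, 19, 43] (size 3, max 43) hi=[44, 45, 47] (size 3, min 44) -> median=43.5
Step 7: insert 49 -> lo=[10, 19, 43, 44] (size 4, max 44) hi=[45, 47, 49] (size 3, min 45) -> median=44
Step 8: insert 7 -> lo=[7, 10, 19, 43] (size 4, max 43) hi=[44, 45, 47, 49] (size 4, min 44) -> median=43.5
Step 9: insert 17 -> lo=[7, 10, 17, 19, 43] (size 5, max 43) hi=[44, 45, 47, 49] (size 4, min 44) -> median=43
Step 10: insert 49 -> lo=[7, 10, 17, 19, 43] (size 5, max 43) hi=[44, 45, 47, 49, 49] (size 5, min 44) -> median=43.5
Step 11: insert 43 -> lo=[7, 10, 17, 19, 43, 43] (size 6, max 43) hi=[44, 45, 47, 49, 49] (size 5, min 44) -> median=43
Step 12: insert 2 -> lo=[2, 7, 10, 17, 19, 43] (size 6, max 43) hi=[43, 44, 45, 47, 49, 49] (size 6, min 43) -> median=43
Step 13: insert 41 -> lo=[2, 7, 10, 17, 19, 41, 43] (size 7, max 43) hi=[43, 44, 45, 47, 49, 49] (size 6, min 43) -> median=43

Answer: 43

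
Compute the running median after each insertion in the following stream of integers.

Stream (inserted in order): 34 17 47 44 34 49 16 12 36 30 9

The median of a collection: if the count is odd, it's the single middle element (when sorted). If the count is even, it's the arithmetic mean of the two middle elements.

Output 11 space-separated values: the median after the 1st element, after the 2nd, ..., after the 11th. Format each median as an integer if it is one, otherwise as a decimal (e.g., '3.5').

Answer: 34 25.5 34 39 34 39 34 34 34 34 34

Derivation:
Step 1: insert 34 -> lo=[34] (size 1, max 34) hi=[] (size 0) -> median=34
Step 2: insert 17 -> lo=[17] (size 1, max 17) hi=[34] (size 1, min 34) -> median=25.5
Step 3: insert 47 -> lo=[17, 34] (size 2, max 34) hi=[47] (size 1, min 47) -> median=34
Step 4: insert 44 -> lo=[17, 34] (size 2, max 34) hi=[44, 47] (size 2, min 44) -> median=39
Step 5: insert 34 -> lo=[17, 34, 34] (size 3, max 34) hi=[44, 47] (size 2, min 44) -> median=34
Step 6: insert 49 -> lo=[17, 34, 34] (size 3, max 34) hi=[44, 47, 49] (size 3, min 44) -> median=39
Step 7: insert 16 -> lo=[16, 17, 34, 34] (size 4, max 34) hi=[44, 47, 49] (size 3, min 44) -> median=34
Step 8: insert 12 -> lo=[12, 16, 17, 34] (size 4, max 34) hi=[34, 44, 47, 49] (size 4, min 34) -> median=34
Step 9: insert 36 -> lo=[12, 16, 17, 34, 34] (size 5, max 34) hi=[36, 44, 47, 49] (size 4, min 36) -> median=34
Step 10: insert 30 -> lo=[12, 16, 17, 30, 34] (size 5, max 34) hi=[34, 36, 44, 47, 49] (size 5, min 34) -> median=34
Step 11: insert 9 -> lo=[9, 12, 16, 17, 30, 34] (size 6, max 34) hi=[34, 36, 44, 47, 49] (size 5, min 34) -> median=34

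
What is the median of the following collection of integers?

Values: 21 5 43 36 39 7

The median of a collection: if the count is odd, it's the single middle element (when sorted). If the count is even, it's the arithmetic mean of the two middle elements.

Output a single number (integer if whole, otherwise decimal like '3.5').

Step 1: insert 21 -> lo=[21] (size 1, max 21) hi=[] (size 0) -> median=21
Step 2: insert 5 -> lo=[5] (size 1, max 5) hi=[21] (size 1, min 21) -> median=13
Step 3: insert 43 -> lo=[5, 21] (size 2, max 21) hi=[43] (size 1, min 43) -> median=21
Step 4: insert 36 -> lo=[5, 21] (size 2, max 21) hi=[36, 43] (size 2, min 36) -> median=28.5
Step 5: insert 39 -> lo=[5, 21, 36] (size 3, max 36) hi=[39, 43] (size 2, min 39) -> median=36
Step 6: insert 7 -> lo=[5, 7, 21] (size 3, max 21) hi=[36, 39, 43] (size 3, min 36) -> median=28.5

Answer: 28.5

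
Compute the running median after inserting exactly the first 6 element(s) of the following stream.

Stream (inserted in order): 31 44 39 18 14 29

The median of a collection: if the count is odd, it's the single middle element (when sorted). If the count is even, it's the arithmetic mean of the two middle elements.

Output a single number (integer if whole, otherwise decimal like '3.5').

Step 1: insert 31 -> lo=[31] (size 1, max 31) hi=[] (size 0) -> median=31
Step 2: insert 44 -> lo=[31] (size 1, max 31) hi=[44] (size 1, min 44) -> median=37.5
Step 3: insert 39 -> lo=[31, 39] (size 2, max 39) hi=[44] (size 1, min 44) -> median=39
Step 4: insert 18 -> lo=[18, 31] (size 2, max 31) hi=[39, 44] (size 2, min 39) -> median=35
Step 5: insert 14 -> lo=[14, 18, 31] (size 3, max 31) hi=[39, 44] (size 2, min 39) -> median=31
Step 6: insert 29 -> lo=[14, 18, 29] (size 3, max 29) hi=[31, 39, 44] (size 3, min 31) -> median=30

Answer: 30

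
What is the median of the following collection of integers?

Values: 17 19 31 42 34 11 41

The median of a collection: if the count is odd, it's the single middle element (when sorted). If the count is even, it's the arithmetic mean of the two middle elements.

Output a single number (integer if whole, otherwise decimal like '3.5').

Step 1: insert 17 -> lo=[17] (size 1, max 17) hi=[] (size 0) -> median=17
Step 2: insert 19 -> lo=[17] (size 1, max 17) hi=[19] (size 1, min 19) -> median=18
Step 3: insert 31 -> lo=[17, 19] (size 2, max 19) hi=[31] (size 1, min 31) -> median=19
Step 4: insert 42 -> lo=[17, 19] (size 2, max 19) hi=[31, 42] (size 2, min 31) -> median=25
Step 5: insert 34 -> lo=[17, 19, 31] (size 3, max 31) hi=[34, 42] (size 2, min 34) -> median=31
Step 6: insert 11 -> lo=[11, 17, 19] (size 3, max 19) hi=[31, 34, 42] (size 3, min 31) -> median=25
Step 7: insert 41 -> lo=[11, 17, 19, 31] (size 4, max 31) hi=[34, 41, 42] (size 3, min 34) -> median=31

Answer: 31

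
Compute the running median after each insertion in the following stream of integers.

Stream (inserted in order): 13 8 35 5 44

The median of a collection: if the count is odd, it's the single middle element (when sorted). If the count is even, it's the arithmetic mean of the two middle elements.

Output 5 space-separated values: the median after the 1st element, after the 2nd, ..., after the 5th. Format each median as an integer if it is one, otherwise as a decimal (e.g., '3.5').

Step 1: insert 13 -> lo=[13] (size 1, max 13) hi=[] (size 0) -> median=13
Step 2: insert 8 -> lo=[8] (size 1, max 8) hi=[13] (size 1, min 13) -> median=10.5
Step 3: insert 35 -> lo=[8, 13] (size 2, max 13) hi=[35] (size 1, min 35) -> median=13
Step 4: insert 5 -> lo=[5, 8] (size 2, max 8) hi=[13, 35] (size 2, min 13) -> median=10.5
Step 5: insert 44 -> lo=[5, 8, 13] (size 3, max 13) hi=[35, 44] (size 2, min 35) -> median=13

Answer: 13 10.5 13 10.5 13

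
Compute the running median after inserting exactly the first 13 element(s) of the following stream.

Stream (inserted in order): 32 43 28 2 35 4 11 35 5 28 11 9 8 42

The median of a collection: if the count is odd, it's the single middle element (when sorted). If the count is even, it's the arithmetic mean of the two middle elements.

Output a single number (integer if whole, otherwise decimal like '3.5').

Step 1: insert 32 -> lo=[32] (size 1, max 32) hi=[] (size 0) -> median=32
Step 2: insert 43 -> lo=[32] (size 1, max 32) hi=[43] (size 1, min 43) -> median=37.5
Step 3: insert 28 -> lo=[28, 32] (size 2, max 32) hi=[43] (size 1, min 43) -> median=32
Step 4: insert 2 -> lo=[2, 28] (size 2, max 28) hi=[32, 43] (size 2, min 32) -> median=30
Step 5: insert 35 -> lo=[2, 28, 32] (size 3, max 32) hi=[35, 43] (size 2, min 35) -> median=32
Step 6: insert 4 -> lo=[2, 4, 28] (size 3, max 28) hi=[32, 35, 43] (size 3, min 32) -> median=30
Step 7: insert 11 -> lo=[2, 4, 11, 28] (size 4, max 28) hi=[32, 35, 43] (size 3, min 32) -> median=28
Step 8: insert 35 -> lo=[2, 4, 11, 28] (size 4, max 28) hi=[32, 35, 35, 43] (size 4, min 32) -> median=30
Step 9: insert 5 -> lo=[2, 4, 5, 11, 28] (size 5, max 28) hi=[32, 35, 35, 43] (size 4, min 32) -> median=28
Step 10: insert 28 -> lo=[2, 4, 5, 11, 28] (size 5, max 28) hi=[28, 32, 35, 35, 43] (size 5, min 28) -> median=28
Step 11: insert 11 -> lo=[2, 4, 5, 11, 11, 28] (size 6, max 28) hi=[28, 32, 35, 35, 43] (size 5, min 28) -> median=28
Step 12: insert 9 -> lo=[2, 4, 5, 9, 11, 11] (size 6, max 11) hi=[28, 28, 32, 35, 35, 43] (size 6, min 28) -> median=19.5
Step 13: insert 8 -> lo=[2, 4, 5, 8, 9, 11, 11] (size 7, max 11) hi=[28, 28, 32, 35, 35, 43] (size 6, min 28) -> median=11

Answer: 11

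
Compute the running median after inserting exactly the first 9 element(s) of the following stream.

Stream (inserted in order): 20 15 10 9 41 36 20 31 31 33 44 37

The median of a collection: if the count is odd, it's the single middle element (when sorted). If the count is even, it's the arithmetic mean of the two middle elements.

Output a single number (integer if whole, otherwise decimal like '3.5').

Answer: 20

Derivation:
Step 1: insert 20 -> lo=[20] (size 1, max 20) hi=[] (size 0) -> median=20
Step 2: insert 15 -> lo=[15] (size 1, max 15) hi=[20] (size 1, min 20) -> median=17.5
Step 3: insert 10 -> lo=[10, 15] (size 2, max 15) hi=[20] (size 1, min 20) -> median=15
Step 4: insert 9 -> lo=[9, 10] (size 2, max 10) hi=[15, 20] (size 2, min 15) -> median=12.5
Step 5: insert 41 -> lo=[9, 10, 15] (size 3, max 15) hi=[20, 41] (size 2, min 20) -> median=15
Step 6: insert 36 -> lo=[9, 10, 15] (size 3, max 15) hi=[20, 36, 41] (size 3, min 20) -> median=17.5
Step 7: insert 20 -> lo=[9, 10, 15, 20] (size 4, max 20) hi=[20, 36, 41] (size 3, min 20) -> median=20
Step 8: insert 31 -> lo=[9, 10, 15, 20] (size 4, max 20) hi=[20, 31, 36, 41] (size 4, min 20) -> median=20
Step 9: insert 31 -> lo=[9, 10, 15, 20, 20] (size 5, max 20) hi=[31, 31, 36, 41] (size 4, min 31) -> median=20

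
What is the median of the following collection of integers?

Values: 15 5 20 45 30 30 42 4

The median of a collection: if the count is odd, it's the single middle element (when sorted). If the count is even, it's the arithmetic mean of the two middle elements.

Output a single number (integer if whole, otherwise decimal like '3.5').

Answer: 25

Derivation:
Step 1: insert 15 -> lo=[15] (size 1, max 15) hi=[] (size 0) -> median=15
Step 2: insert 5 -> lo=[5] (size 1, max 5) hi=[15] (size 1, min 15) -> median=10
Step 3: insert 20 -> lo=[5, 15] (size 2, max 15) hi=[20] (size 1, min 20) -> median=15
Step 4: insert 45 -> lo=[5, 15] (size 2, max 15) hi=[20, 45] (size 2, min 20) -> median=17.5
Step 5: insert 30 -> lo=[5, 15, 20] (size 3, max 20) hi=[30, 45] (size 2, min 30) -> median=20
Step 6: insert 30 -> lo=[5, 15, 20] (size 3, max 20) hi=[30, 30, 45] (size 3, min 30) -> median=25
Step 7: insert 42 -> lo=[5, 15, 20, 30] (size 4, max 30) hi=[30, 42, 45] (size 3, min 30) -> median=30
Step 8: insert 4 -> lo=[4, 5, 15, 20] (size 4, max 20) hi=[30, 30, 42, 45] (size 4, min 30) -> median=25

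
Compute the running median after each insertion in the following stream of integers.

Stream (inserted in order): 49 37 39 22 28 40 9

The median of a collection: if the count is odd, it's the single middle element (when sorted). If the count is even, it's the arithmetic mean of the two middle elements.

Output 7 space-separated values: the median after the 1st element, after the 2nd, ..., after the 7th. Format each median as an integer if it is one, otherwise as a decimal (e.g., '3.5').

Step 1: insert 49 -> lo=[49] (size 1, max 49) hi=[] (size 0) -> median=49
Step 2: insert 37 -> lo=[37] (size 1, max 37) hi=[49] (size 1, min 49) -> median=43
Step 3: insert 39 -> lo=[37, 39] (size 2, max 39) hi=[49] (size 1, min 49) -> median=39
Step 4: insert 22 -> lo=[22, 37] (size 2, max 37) hi=[39, 49] (size 2, min 39) -> median=38
Step 5: insert 28 -> lo=[22, 28, 37] (size 3, max 37) hi=[39, 49] (size 2, min 39) -> median=37
Step 6: insert 40 -> lo=[22, 28, 37] (size 3, max 37) hi=[39, 40, 49] (size 3, min 39) -> median=38
Step 7: insert 9 -> lo=[9, 22, 28, 37] (size 4, max 37) hi=[39, 40, 49] (size 3, min 39) -> median=37

Answer: 49 43 39 38 37 38 37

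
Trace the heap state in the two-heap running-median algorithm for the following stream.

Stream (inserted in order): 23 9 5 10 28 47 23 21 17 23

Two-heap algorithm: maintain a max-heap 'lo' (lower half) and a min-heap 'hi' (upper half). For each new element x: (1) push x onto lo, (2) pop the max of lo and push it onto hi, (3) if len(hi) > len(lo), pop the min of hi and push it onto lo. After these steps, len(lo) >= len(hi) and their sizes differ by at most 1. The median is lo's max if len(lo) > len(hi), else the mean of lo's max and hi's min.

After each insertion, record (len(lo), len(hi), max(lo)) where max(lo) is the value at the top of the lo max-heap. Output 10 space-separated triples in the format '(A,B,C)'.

Answer: (1,0,23) (1,1,9) (2,1,9) (2,2,9) (3,2,10) (3,3,10) (4,3,23) (4,4,21) (5,4,21) (5,5,21)

Derivation:
Step 1: insert 23 -> lo=[23] hi=[] -> (len(lo)=1, len(hi)=0, max(lo)=23)
Step 2: insert 9 -> lo=[9] hi=[23] -> (len(lo)=1, len(hi)=1, max(lo)=9)
Step 3: insert 5 -> lo=[5, 9] hi=[23] -> (len(lo)=2, len(hi)=1, max(lo)=9)
Step 4: insert 10 -> lo=[5, 9] hi=[10, 23] -> (len(lo)=2, len(hi)=2, max(lo)=9)
Step 5: insert 28 -> lo=[5, 9, 10] hi=[23, 28] -> (len(lo)=3, len(hi)=2, max(lo)=10)
Step 6: insert 47 -> lo=[5, 9, 10] hi=[23, 28, 47] -> (len(lo)=3, len(hi)=3, max(lo)=10)
Step 7: insert 23 -> lo=[5, 9, 10, 23] hi=[23, 28, 47] -> (len(lo)=4, len(hi)=3, max(lo)=23)
Step 8: insert 21 -> lo=[5, 9, 10, 21] hi=[23, 23, 28, 47] -> (len(lo)=4, len(hi)=4, max(lo)=21)
Step 9: insert 17 -> lo=[5, 9, 10, 17, 21] hi=[23, 23, 28, 47] -> (len(lo)=5, len(hi)=4, max(lo)=21)
Step 10: insert 23 -> lo=[5, 9, 10, 17, 21] hi=[23, 23, 23, 28, 47] -> (len(lo)=5, len(hi)=5, max(lo)=21)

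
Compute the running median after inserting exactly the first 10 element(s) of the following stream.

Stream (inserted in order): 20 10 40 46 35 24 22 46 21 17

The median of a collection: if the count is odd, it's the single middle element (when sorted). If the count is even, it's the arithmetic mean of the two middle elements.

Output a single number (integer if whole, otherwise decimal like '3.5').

Step 1: insert 20 -> lo=[20] (size 1, max 20) hi=[] (size 0) -> median=20
Step 2: insert 10 -> lo=[10] (size 1, max 10) hi=[20] (size 1, min 20) -> median=15
Step 3: insert 40 -> lo=[10, 20] (size 2, max 20) hi=[40] (size 1, min 40) -> median=20
Step 4: insert 46 -> lo=[10, 20] (size 2, max 20) hi=[40, 46] (size 2, min 40) -> median=30
Step 5: insert 35 -> lo=[10, 20, 35] (size 3, max 35) hi=[40, 46] (size 2, min 40) -> median=35
Step 6: insert 24 -> lo=[10, 20, 24] (size 3, max 24) hi=[35, 40, 46] (size 3, min 35) -> median=29.5
Step 7: insert 22 -> lo=[10, 20, 22, 24] (size 4, max 24) hi=[35, 40, 46] (size 3, min 35) -> median=24
Step 8: insert 46 -> lo=[10, 20, 22, 24] (size 4, max 24) hi=[35, 40, 46, 46] (size 4, min 35) -> median=29.5
Step 9: insert 21 -> lo=[10, 20, 21, 22, 24] (size 5, max 24) hi=[35, 40, 46, 46] (size 4, min 35) -> median=24
Step 10: insert 17 -> lo=[10, 17, 20, 21, 22] (size 5, max 22) hi=[24, 35, 40, 46, 46] (size 5, min 24) -> median=23

Answer: 23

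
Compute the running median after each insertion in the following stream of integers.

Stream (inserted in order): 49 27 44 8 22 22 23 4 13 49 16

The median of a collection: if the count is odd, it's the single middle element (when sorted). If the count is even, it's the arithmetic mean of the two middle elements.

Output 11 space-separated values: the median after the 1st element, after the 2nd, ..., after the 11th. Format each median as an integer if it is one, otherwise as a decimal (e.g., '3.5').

Step 1: insert 49 -> lo=[49] (size 1, max 49) hi=[] (size 0) -> median=49
Step 2: insert 27 -> lo=[27] (size 1, max 27) hi=[49] (size 1, min 49) -> median=38
Step 3: insert 44 -> lo=[27, 44] (size 2, max 44) hi=[49] (size 1, min 49) -> median=44
Step 4: insert 8 -> lo=[8, 27] (size 2, max 27) hi=[44, 49] (size 2, min 44) -> median=35.5
Step 5: insert 22 -> lo=[8, 22, 27] (size 3, max 27) hi=[44, 49] (size 2, min 44) -> median=27
Step 6: insert 22 -> lo=[8, 22, 22] (size 3, max 22) hi=[27, 44, 49] (size 3, min 27) -> median=24.5
Step 7: insert 23 -> lo=[8, 22, 22, 23] (size 4, max 23) hi=[27, 44, 49] (size 3, min 27) -> median=23
Step 8: insert 4 -> lo=[4, 8, 22, 22] (size 4, max 22) hi=[23, 27, 44, 49] (size 4, min 23) -> median=22.5
Step 9: insert 13 -> lo=[4, 8, 13, 22, 22] (size 5, max 22) hi=[23, 27, 44, 49] (size 4, min 23) -> median=22
Step 10: insert 49 -> lo=[4, 8, 13, 22, 22] (size 5, max 22) hi=[23, 27, 44, 49, 49] (size 5, min 23) -> median=22.5
Step 11: insert 16 -> lo=[4, 8, 13, 16, 22, 22] (size 6, max 22) hi=[23, 27, 44, 49, 49] (size 5, min 23) -> median=22

Answer: 49 38 44 35.5 27 24.5 23 22.5 22 22.5 22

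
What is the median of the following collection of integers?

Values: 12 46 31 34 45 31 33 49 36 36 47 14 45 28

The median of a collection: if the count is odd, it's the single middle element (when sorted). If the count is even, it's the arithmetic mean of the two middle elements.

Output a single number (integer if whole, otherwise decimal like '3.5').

Step 1: insert 12 -> lo=[12] (size 1, max 12) hi=[] (size 0) -> median=12
Step 2: insert 46 -> lo=[12] (size 1, max 12) hi=[46] (size 1, min 46) -> median=29
Step 3: insert 31 -> lo=[12, 31] (size 2, max 31) hi=[46] (size 1, min 46) -> median=31
Step 4: insert 34 -> lo=[12, 31] (size 2, max 31) hi=[34, 46] (size 2, min 34) -> median=32.5
Step 5: insert 45 -> lo=[12, 31, 34] (size 3, max 34) hi=[45, 46] (size 2, min 45) -> median=34
Step 6: insert 31 -> lo=[12, 31, 31] (size 3, max 31) hi=[34, 45, 46] (size 3, min 34) -> median=32.5
Step 7: insert 33 -> lo=[12, 31, 31, 33] (size 4, max 33) hi=[34, 45, 46] (size 3, min 34) -> median=33
Step 8: insert 49 -> lo=[12, 31, 31, 33] (size 4, max 33) hi=[34, 45, 46, 49] (size 4, min 34) -> median=33.5
Step 9: insert 36 -> lo=[12, 31, 31, 33, 34] (size 5, max 34) hi=[36, 45, 46, 49] (size 4, min 36) -> median=34
Step 10: insert 36 -> lo=[12, 31, 31, 33, 34] (size 5, max 34) hi=[36, 36, 45, 46, 49] (size 5, min 36) -> median=35
Step 11: insert 47 -> lo=[12, 31, 31, 33, 34, 36] (size 6, max 36) hi=[36, 45, 46, 47, 49] (size 5, min 36) -> median=36
Step 12: insert 14 -> lo=[12, 14, 31, 31, 33, 34] (size 6, max 34) hi=[36, 36, 45, 46, 47, 49] (size 6, min 36) -> median=35
Step 13: insert 45 -> lo=[12, 14, 31, 31, 33, 34, 36] (size 7, max 36) hi=[36, 45, 45, 46, 47, 49] (size 6, min 36) -> median=36
Step 14: insert 28 -> lo=[12, 14, 28, 31, 31, 33, 34] (size 7, max 34) hi=[36, 36, 45, 45, 46, 47, 49] (size 7, min 36) -> median=35

Answer: 35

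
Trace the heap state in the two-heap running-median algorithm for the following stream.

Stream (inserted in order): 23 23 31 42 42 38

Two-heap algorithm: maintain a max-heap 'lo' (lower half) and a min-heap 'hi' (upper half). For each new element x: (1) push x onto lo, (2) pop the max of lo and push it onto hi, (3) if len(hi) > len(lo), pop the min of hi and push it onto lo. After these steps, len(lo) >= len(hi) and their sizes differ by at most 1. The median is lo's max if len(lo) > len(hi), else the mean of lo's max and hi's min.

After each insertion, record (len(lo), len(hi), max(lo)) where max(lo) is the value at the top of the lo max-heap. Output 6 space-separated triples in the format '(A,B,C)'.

Step 1: insert 23 -> lo=[23] hi=[] -> (len(lo)=1, len(hi)=0, max(lo)=23)
Step 2: insert 23 -> lo=[23] hi=[23] -> (len(lo)=1, len(hi)=1, max(lo)=23)
Step 3: insert 31 -> lo=[23, 23] hi=[31] -> (len(lo)=2, len(hi)=1, max(lo)=23)
Step 4: insert 42 -> lo=[23, 23] hi=[31, 42] -> (len(lo)=2, len(hi)=2, max(lo)=23)
Step 5: insert 42 -> lo=[23, 23, 31] hi=[42, 42] -> (len(lo)=3, len(hi)=2, max(lo)=31)
Step 6: insert 38 -> lo=[23, 23, 31] hi=[38, 42, 42] -> (len(lo)=3, len(hi)=3, max(lo)=31)

Answer: (1,0,23) (1,1,23) (2,1,23) (2,2,23) (3,2,31) (3,3,31)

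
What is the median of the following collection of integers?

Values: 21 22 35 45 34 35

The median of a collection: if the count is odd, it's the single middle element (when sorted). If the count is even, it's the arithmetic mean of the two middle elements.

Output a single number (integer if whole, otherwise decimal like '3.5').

Answer: 34.5

Derivation:
Step 1: insert 21 -> lo=[21] (size 1, max 21) hi=[] (size 0) -> median=21
Step 2: insert 22 -> lo=[21] (size 1, max 21) hi=[22] (size 1, min 22) -> median=21.5
Step 3: insert 35 -> lo=[21, 22] (size 2, max 22) hi=[35] (size 1, min 35) -> median=22
Step 4: insert 45 -> lo=[21, 22] (size 2, max 22) hi=[35, 45] (size 2, min 35) -> median=28.5
Step 5: insert 34 -> lo=[21, 22, 34] (size 3, max 34) hi=[35, 45] (size 2, min 35) -> median=34
Step 6: insert 35 -> lo=[21, 22, 34] (size 3, max 34) hi=[35, 35, 45] (size 3, min 35) -> median=34.5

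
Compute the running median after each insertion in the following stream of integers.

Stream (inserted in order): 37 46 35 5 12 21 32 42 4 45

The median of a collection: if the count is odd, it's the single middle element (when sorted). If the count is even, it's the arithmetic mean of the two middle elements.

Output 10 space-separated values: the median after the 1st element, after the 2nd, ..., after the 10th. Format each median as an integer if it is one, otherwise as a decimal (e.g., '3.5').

Step 1: insert 37 -> lo=[37] (size 1, max 37) hi=[] (size 0) -> median=37
Step 2: insert 46 -> lo=[37] (size 1, max 37) hi=[46] (size 1, min 46) -> median=41.5
Step 3: insert 35 -> lo=[35, 37] (size 2, max 37) hi=[46] (size 1, min 46) -> median=37
Step 4: insert 5 -> lo=[5, 35] (size 2, max 35) hi=[37, 46] (size 2, min 37) -> median=36
Step 5: insert 12 -> lo=[5, 12, 35] (size 3, max 35) hi=[37, 46] (size 2, min 37) -> median=35
Step 6: insert 21 -> lo=[5, 12, 21] (size 3, max 21) hi=[35, 37, 46] (size 3, min 35) -> median=28
Step 7: insert 32 -> lo=[5, 12, 21, 32] (size 4, max 32) hi=[35, 37, 46] (size 3, min 35) -> median=32
Step 8: insert 42 -> lo=[5, 12, 21, 32] (size 4, max 32) hi=[35, 37, 42, 46] (size 4, min 35) -> median=33.5
Step 9: insert 4 -> lo=[4, 5, 12, 21, 32] (size 5, max 32) hi=[35, 37, 42, 46] (size 4, min 35) -> median=32
Step 10: insert 45 -> lo=[4, 5, 12, 21, 32] (size 5, max 32) hi=[35, 37, 42, 45, 46] (size 5, min 35) -> median=33.5

Answer: 37 41.5 37 36 35 28 32 33.5 32 33.5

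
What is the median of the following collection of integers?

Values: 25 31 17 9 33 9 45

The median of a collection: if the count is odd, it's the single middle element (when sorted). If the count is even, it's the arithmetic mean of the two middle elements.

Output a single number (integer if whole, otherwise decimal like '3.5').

Answer: 25

Derivation:
Step 1: insert 25 -> lo=[25] (size 1, max 25) hi=[] (size 0) -> median=25
Step 2: insert 31 -> lo=[25] (size 1, max 25) hi=[31] (size 1, min 31) -> median=28
Step 3: insert 17 -> lo=[17, 25] (size 2, max 25) hi=[31] (size 1, min 31) -> median=25
Step 4: insert 9 -> lo=[9, 17] (size 2, max 17) hi=[25, 31] (size 2, min 25) -> median=21
Step 5: insert 33 -> lo=[9, 17, 25] (size 3, max 25) hi=[31, 33] (size 2, min 31) -> median=25
Step 6: insert 9 -> lo=[9, 9, 17] (size 3, max 17) hi=[25, 31, 33] (size 3, min 25) -> median=21
Step 7: insert 45 -> lo=[9, 9, 17, 25] (size 4, max 25) hi=[31, 33, 45] (size 3, min 31) -> median=25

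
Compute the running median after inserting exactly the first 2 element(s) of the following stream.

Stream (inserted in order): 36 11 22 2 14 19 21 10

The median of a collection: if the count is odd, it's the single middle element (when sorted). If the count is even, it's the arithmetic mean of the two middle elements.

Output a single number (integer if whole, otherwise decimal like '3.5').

Answer: 23.5

Derivation:
Step 1: insert 36 -> lo=[36] (size 1, max 36) hi=[] (size 0) -> median=36
Step 2: insert 11 -> lo=[11] (size 1, max 11) hi=[36] (size 1, min 36) -> median=23.5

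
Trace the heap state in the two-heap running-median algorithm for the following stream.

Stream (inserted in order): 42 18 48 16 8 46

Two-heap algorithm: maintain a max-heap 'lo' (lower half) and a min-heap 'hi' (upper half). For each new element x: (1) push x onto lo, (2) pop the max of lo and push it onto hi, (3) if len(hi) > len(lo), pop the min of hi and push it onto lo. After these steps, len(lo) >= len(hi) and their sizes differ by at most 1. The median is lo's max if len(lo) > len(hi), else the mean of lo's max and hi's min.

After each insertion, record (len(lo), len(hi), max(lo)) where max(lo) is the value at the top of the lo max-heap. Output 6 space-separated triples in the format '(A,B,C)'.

Answer: (1,0,42) (1,1,18) (2,1,42) (2,2,18) (3,2,18) (3,3,18)

Derivation:
Step 1: insert 42 -> lo=[42] hi=[] -> (len(lo)=1, len(hi)=0, max(lo)=42)
Step 2: insert 18 -> lo=[18] hi=[42] -> (len(lo)=1, len(hi)=1, max(lo)=18)
Step 3: insert 48 -> lo=[18, 42] hi=[48] -> (len(lo)=2, len(hi)=1, max(lo)=42)
Step 4: insert 16 -> lo=[16, 18] hi=[42, 48] -> (len(lo)=2, len(hi)=2, max(lo)=18)
Step 5: insert 8 -> lo=[8, 16, 18] hi=[42, 48] -> (len(lo)=3, len(hi)=2, max(lo)=18)
Step 6: insert 46 -> lo=[8, 16, 18] hi=[42, 46, 48] -> (len(lo)=3, len(hi)=3, max(lo)=18)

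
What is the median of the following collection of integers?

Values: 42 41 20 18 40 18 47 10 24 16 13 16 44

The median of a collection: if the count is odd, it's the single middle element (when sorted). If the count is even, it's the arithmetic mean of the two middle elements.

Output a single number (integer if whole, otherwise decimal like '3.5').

Step 1: insert 42 -> lo=[42] (size 1, max 42) hi=[] (size 0) -> median=42
Step 2: insert 41 -> lo=[41] (size 1, max 41) hi=[42] (size 1, min 42) -> median=41.5
Step 3: insert 20 -> lo=[20, 41] (size 2, max 41) hi=[42] (size 1, min 42) -> median=41
Step 4: insert 18 -> lo=[18, 20] (size 2, max 20) hi=[41, 42] (size 2, min 41) -> median=30.5
Step 5: insert 40 -> lo=[18, 20, 40] (size 3, max 40) hi=[41, 42] (size 2, min 41) -> median=40
Step 6: insert 18 -> lo=[18, 18, 20] (size 3, max 20) hi=[40, 41, 42] (size 3, min 40) -> median=30
Step 7: insert 47 -> lo=[18, 18, 20, 40] (size 4, max 40) hi=[41, 42, 47] (size 3, min 41) -> median=40
Step 8: insert 10 -> lo=[10, 18, 18, 20] (size 4, max 20) hi=[40, 41, 42, 47] (size 4, min 40) -> median=30
Step 9: insert 24 -> lo=[10, 18, 18, 20, 24] (size 5, max 24) hi=[40, 41, 42, 47] (size 4, min 40) -> median=24
Step 10: insert 16 -> lo=[10, 16, 18, 18, 20] (size 5, max 20) hi=[24, 40, 41, 42, 47] (size 5, min 24) -> median=22
Step 11: insert 13 -> lo=[10, 13, 16, 18, 18, 20] (size 6, max 20) hi=[24, 40, 41, 42, 47] (size 5, min 24) -> median=20
Step 12: insert 16 -> lo=[10, 13, 16, 16, 18, 18] (size 6, max 18) hi=[20, 24, 40, 41, 42, 47] (size 6, min 20) -> median=19
Step 13: insert 44 -> lo=[10, 13, 16, 16, 18, 18, 20] (size 7, max 20) hi=[24, 40, 41, 42, 44, 47] (size 6, min 24) -> median=20

Answer: 20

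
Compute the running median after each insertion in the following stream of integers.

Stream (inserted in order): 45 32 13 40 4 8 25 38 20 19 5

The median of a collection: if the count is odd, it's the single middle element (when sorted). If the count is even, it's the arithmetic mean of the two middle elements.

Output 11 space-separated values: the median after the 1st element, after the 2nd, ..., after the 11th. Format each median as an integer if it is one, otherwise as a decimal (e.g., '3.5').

Answer: 45 38.5 32 36 32 22.5 25 28.5 25 22.5 20

Derivation:
Step 1: insert 45 -> lo=[45] (size 1, max 45) hi=[] (size 0) -> median=45
Step 2: insert 32 -> lo=[32] (size 1, max 32) hi=[45] (size 1, min 45) -> median=38.5
Step 3: insert 13 -> lo=[13, 32] (size 2, max 32) hi=[45] (size 1, min 45) -> median=32
Step 4: insert 40 -> lo=[13, 32] (size 2, max 32) hi=[40, 45] (size 2, min 40) -> median=36
Step 5: insert 4 -> lo=[4, 13, 32] (size 3, max 32) hi=[40, 45] (size 2, min 40) -> median=32
Step 6: insert 8 -> lo=[4, 8, 13] (size 3, max 13) hi=[32, 40, 45] (size 3, min 32) -> median=22.5
Step 7: insert 25 -> lo=[4, 8, 13, 25] (size 4, max 25) hi=[32, 40, 45] (size 3, min 32) -> median=25
Step 8: insert 38 -> lo=[4, 8, 13, 25] (size 4, max 25) hi=[32, 38, 40, 45] (size 4, min 32) -> median=28.5
Step 9: insert 20 -> lo=[4, 8, 13, 20, 25] (size 5, max 25) hi=[32, 38, 40, 45] (size 4, min 32) -> median=25
Step 10: insert 19 -> lo=[4, 8, 13, 19, 20] (size 5, max 20) hi=[25, 32, 38, 40, 45] (size 5, min 25) -> median=22.5
Step 11: insert 5 -> lo=[4, 5, 8, 13, 19, 20] (size 6, max 20) hi=[25, 32, 38, 40, 45] (size 5, min 25) -> median=20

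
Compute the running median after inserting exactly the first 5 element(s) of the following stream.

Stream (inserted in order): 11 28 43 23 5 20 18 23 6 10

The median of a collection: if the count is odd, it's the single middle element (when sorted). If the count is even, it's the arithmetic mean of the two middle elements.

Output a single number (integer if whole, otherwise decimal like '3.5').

Step 1: insert 11 -> lo=[11] (size 1, max 11) hi=[] (size 0) -> median=11
Step 2: insert 28 -> lo=[11] (size 1, max 11) hi=[28] (size 1, min 28) -> median=19.5
Step 3: insert 43 -> lo=[11, 28] (size 2, max 28) hi=[43] (size 1, min 43) -> median=28
Step 4: insert 23 -> lo=[11, 23] (size 2, max 23) hi=[28, 43] (size 2, min 28) -> median=25.5
Step 5: insert 5 -> lo=[5, 11, 23] (size 3, max 23) hi=[28, 43] (size 2, min 28) -> median=23

Answer: 23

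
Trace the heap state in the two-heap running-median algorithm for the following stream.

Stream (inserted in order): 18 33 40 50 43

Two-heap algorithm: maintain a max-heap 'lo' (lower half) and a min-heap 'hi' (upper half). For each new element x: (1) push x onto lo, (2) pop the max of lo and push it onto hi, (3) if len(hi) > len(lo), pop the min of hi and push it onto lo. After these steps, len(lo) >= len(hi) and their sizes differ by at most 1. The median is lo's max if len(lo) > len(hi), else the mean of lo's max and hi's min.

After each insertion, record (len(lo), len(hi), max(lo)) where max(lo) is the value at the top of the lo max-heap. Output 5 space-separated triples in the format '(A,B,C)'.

Step 1: insert 18 -> lo=[18] hi=[] -> (len(lo)=1, len(hi)=0, max(lo)=18)
Step 2: insert 33 -> lo=[18] hi=[33] -> (len(lo)=1, len(hi)=1, max(lo)=18)
Step 3: insert 40 -> lo=[18, 33] hi=[40] -> (len(lo)=2, len(hi)=1, max(lo)=33)
Step 4: insert 50 -> lo=[18, 33] hi=[40, 50] -> (len(lo)=2, len(hi)=2, max(lo)=33)
Step 5: insert 43 -> lo=[18, 33, 40] hi=[43, 50] -> (len(lo)=3, len(hi)=2, max(lo)=40)

Answer: (1,0,18) (1,1,18) (2,1,33) (2,2,33) (3,2,40)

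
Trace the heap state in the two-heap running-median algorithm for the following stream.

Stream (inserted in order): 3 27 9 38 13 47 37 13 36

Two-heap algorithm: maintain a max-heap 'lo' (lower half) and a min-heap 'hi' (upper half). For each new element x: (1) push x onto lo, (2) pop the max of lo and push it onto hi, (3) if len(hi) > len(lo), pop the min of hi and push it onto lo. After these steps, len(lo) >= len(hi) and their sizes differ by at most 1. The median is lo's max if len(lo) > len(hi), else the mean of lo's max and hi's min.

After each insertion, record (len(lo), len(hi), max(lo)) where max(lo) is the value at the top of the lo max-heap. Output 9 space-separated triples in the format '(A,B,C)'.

Answer: (1,0,3) (1,1,3) (2,1,9) (2,2,9) (3,2,13) (3,3,13) (4,3,27) (4,4,13) (5,4,27)

Derivation:
Step 1: insert 3 -> lo=[3] hi=[] -> (len(lo)=1, len(hi)=0, max(lo)=3)
Step 2: insert 27 -> lo=[3] hi=[27] -> (len(lo)=1, len(hi)=1, max(lo)=3)
Step 3: insert 9 -> lo=[3, 9] hi=[27] -> (len(lo)=2, len(hi)=1, max(lo)=9)
Step 4: insert 38 -> lo=[3, 9] hi=[27, 38] -> (len(lo)=2, len(hi)=2, max(lo)=9)
Step 5: insert 13 -> lo=[3, 9, 13] hi=[27, 38] -> (len(lo)=3, len(hi)=2, max(lo)=13)
Step 6: insert 47 -> lo=[3, 9, 13] hi=[27, 38, 47] -> (len(lo)=3, len(hi)=3, max(lo)=13)
Step 7: insert 37 -> lo=[3, 9, 13, 27] hi=[37, 38, 47] -> (len(lo)=4, len(hi)=3, max(lo)=27)
Step 8: insert 13 -> lo=[3, 9, 13, 13] hi=[27, 37, 38, 47] -> (len(lo)=4, len(hi)=4, max(lo)=13)
Step 9: insert 36 -> lo=[3, 9, 13, 13, 27] hi=[36, 37, 38, 47] -> (len(lo)=5, len(hi)=4, max(lo)=27)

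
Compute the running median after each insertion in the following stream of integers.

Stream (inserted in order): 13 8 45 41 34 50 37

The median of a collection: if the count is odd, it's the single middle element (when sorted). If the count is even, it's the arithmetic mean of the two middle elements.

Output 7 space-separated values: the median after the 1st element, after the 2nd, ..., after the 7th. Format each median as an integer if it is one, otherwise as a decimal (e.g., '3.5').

Answer: 13 10.5 13 27 34 37.5 37

Derivation:
Step 1: insert 13 -> lo=[13] (size 1, max 13) hi=[] (size 0) -> median=13
Step 2: insert 8 -> lo=[8] (size 1, max 8) hi=[13] (size 1, min 13) -> median=10.5
Step 3: insert 45 -> lo=[8, 13] (size 2, max 13) hi=[45] (size 1, min 45) -> median=13
Step 4: insert 41 -> lo=[8, 13] (size 2, max 13) hi=[41, 45] (size 2, min 41) -> median=27
Step 5: insert 34 -> lo=[8, 13, 34] (size 3, max 34) hi=[41, 45] (size 2, min 41) -> median=34
Step 6: insert 50 -> lo=[8, 13, 34] (size 3, max 34) hi=[41, 45, 50] (size 3, min 41) -> median=37.5
Step 7: insert 37 -> lo=[8, 13, 34, 37] (size 4, max 37) hi=[41, 45, 50] (size 3, min 41) -> median=37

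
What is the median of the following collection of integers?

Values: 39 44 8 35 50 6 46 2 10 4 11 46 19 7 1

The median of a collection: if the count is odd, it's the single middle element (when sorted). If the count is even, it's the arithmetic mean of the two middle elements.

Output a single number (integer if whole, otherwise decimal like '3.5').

Answer: 11

Derivation:
Step 1: insert 39 -> lo=[39] (size 1, max 39) hi=[] (size 0) -> median=39
Step 2: insert 44 -> lo=[39] (size 1, max 39) hi=[44] (size 1, min 44) -> median=41.5
Step 3: insert 8 -> lo=[8, 39] (size 2, max 39) hi=[44] (size 1, min 44) -> median=39
Step 4: insert 35 -> lo=[8, 35] (size 2, max 35) hi=[39, 44] (size 2, min 39) -> median=37
Step 5: insert 50 -> lo=[8, 35, 39] (size 3, max 39) hi=[44, 50] (size 2, min 44) -> median=39
Step 6: insert 6 -> lo=[6, 8, 35] (size 3, max 35) hi=[39, 44, 50] (size 3, min 39) -> median=37
Step 7: insert 46 -> lo=[6, 8, 35, 39] (size 4, max 39) hi=[44, 46, 50] (size 3, min 44) -> median=39
Step 8: insert 2 -> lo=[2, 6, 8, 35] (size 4, max 35) hi=[39, 44, 46, 50] (size 4, min 39) -> median=37
Step 9: insert 10 -> lo=[2, 6, 8, 10, 35] (size 5, max 35) hi=[39, 44, 46, 50] (size 4, min 39) -> median=35
Step 10: insert 4 -> lo=[2, 4, 6, 8, 10] (size 5, max 10) hi=[35, 39, 44, 46, 50] (size 5, min 35) -> median=22.5
Step 11: insert 11 -> lo=[2, 4, 6, 8, 10, 11] (size 6, max 11) hi=[35, 39, 44, 46, 50] (size 5, min 35) -> median=11
Step 12: insert 46 -> lo=[2, 4, 6, 8, 10, 11] (size 6, max 11) hi=[35, 39, 44, 46, 46, 50] (size 6, min 35) -> median=23
Step 13: insert 19 -> lo=[2, 4, 6, 8, 10, 11, 19] (size 7, max 19) hi=[35, 39, 44, 46, 46, 50] (size 6, min 35) -> median=19
Step 14: insert 7 -> lo=[2, 4, 6, 7, 8, 10, 11] (size 7, max 11) hi=[19, 35, 39, 44, 46, 46, 50] (size 7, min 19) -> median=15
Step 15: insert 1 -> lo=[1, 2, 4, 6, 7, 8, 10, 11] (size 8, max 11) hi=[19, 35, 39, 44, 46, 46, 50] (size 7, min 19) -> median=11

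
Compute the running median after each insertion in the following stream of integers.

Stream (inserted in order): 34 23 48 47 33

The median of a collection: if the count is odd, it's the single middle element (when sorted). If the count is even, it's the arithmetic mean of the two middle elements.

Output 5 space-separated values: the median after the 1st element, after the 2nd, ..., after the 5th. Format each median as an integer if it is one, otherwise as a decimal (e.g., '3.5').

Step 1: insert 34 -> lo=[34] (size 1, max 34) hi=[] (size 0) -> median=34
Step 2: insert 23 -> lo=[23] (size 1, max 23) hi=[34] (size 1, min 34) -> median=28.5
Step 3: insert 48 -> lo=[23, 34] (size 2, max 34) hi=[48] (size 1, min 48) -> median=34
Step 4: insert 47 -> lo=[23, 34] (size 2, max 34) hi=[47, 48] (size 2, min 47) -> median=40.5
Step 5: insert 33 -> lo=[23, 33, 34] (size 3, max 34) hi=[47, 48] (size 2, min 47) -> median=34

Answer: 34 28.5 34 40.5 34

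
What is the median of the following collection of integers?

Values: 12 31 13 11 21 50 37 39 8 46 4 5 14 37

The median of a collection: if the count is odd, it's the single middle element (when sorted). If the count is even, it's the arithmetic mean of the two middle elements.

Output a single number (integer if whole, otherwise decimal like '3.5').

Step 1: insert 12 -> lo=[12] (size 1, max 12) hi=[] (size 0) -> median=12
Step 2: insert 31 -> lo=[12] (size 1, max 12) hi=[31] (size 1, min 31) -> median=21.5
Step 3: insert 13 -> lo=[12, 13] (size 2, max 13) hi=[31] (size 1, min 31) -> median=13
Step 4: insert 11 -> lo=[11, 12] (size 2, max 12) hi=[13, 31] (size 2, min 13) -> median=12.5
Step 5: insert 21 -> lo=[11, 12, 13] (size 3, max 13) hi=[21, 31] (size 2, min 21) -> median=13
Step 6: insert 50 -> lo=[11, 12, 13] (size 3, max 13) hi=[21, 31, 50] (size 3, min 21) -> median=17
Step 7: insert 37 -> lo=[11, 12, 13, 21] (size 4, max 21) hi=[31, 37, 50] (size 3, min 31) -> median=21
Step 8: insert 39 -> lo=[11, 12, 13, 21] (size 4, max 21) hi=[31, 37, 39, 50] (size 4, min 31) -> median=26
Step 9: insert 8 -> lo=[8, 11, 12, 13, 21] (size 5, max 21) hi=[31, 37, 39, 50] (size 4, min 31) -> median=21
Step 10: insert 46 -> lo=[8, 11, 12, 13, 21] (size 5, max 21) hi=[31, 37, 39, 46, 50] (size 5, min 31) -> median=26
Step 11: insert 4 -> lo=[4, 8, 11, 12, 13, 21] (size 6, max 21) hi=[31, 37, 39, 46, 50] (size 5, min 31) -> median=21
Step 12: insert 5 -> lo=[4, 5, 8, 11, 12, 13] (size 6, max 13) hi=[21, 31, 37, 39, 46, 50] (size 6, min 21) -> median=17
Step 13: insert 14 -> lo=[4, 5, 8, 11, 12, 13, 14] (size 7, max 14) hi=[21, 31, 37, 39, 46, 50] (size 6, min 21) -> median=14
Step 14: insert 37 -> lo=[4, 5, 8, 11, 12, 13, 14] (size 7, max 14) hi=[21, 31, 37, 37, 39, 46, 50] (size 7, min 21) -> median=17.5

Answer: 17.5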